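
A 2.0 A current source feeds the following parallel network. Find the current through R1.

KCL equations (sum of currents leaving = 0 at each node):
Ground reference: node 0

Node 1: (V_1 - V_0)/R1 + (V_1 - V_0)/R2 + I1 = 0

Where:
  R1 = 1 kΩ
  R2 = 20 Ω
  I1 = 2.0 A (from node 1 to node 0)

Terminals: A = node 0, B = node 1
All resistors sit directly between nodes 0 and 1, so they are in parallel and share one voltage V; the full source current 2 A splits among them.
1/R_par = 1/1000 + 1/20 = 0.051 S  =>  R_par = 19.61 Ω
V = I × R_par = 2 × 19.61 = 39.22 V
I_R1 = V/R1 = 39.22/1000 = 0.03922 A

Final answer: 0.03922 A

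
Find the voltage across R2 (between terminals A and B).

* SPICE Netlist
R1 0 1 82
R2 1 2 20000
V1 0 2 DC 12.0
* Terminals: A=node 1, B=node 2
R1 and R2 are in series across V1 (node 0 → node 1 → node 2), and the output A–B is taken across R2, so this is a voltage divider.
Series current: I = V1/(R1 + R2) = 12/(82 + 20000) = 12/20080 = 0.0005976 A
V_R2 = I × R2 = V1 × R2/(R1 + R2) = 12 × 20000/20080 = 11.95 V

Final answer: 11.95 V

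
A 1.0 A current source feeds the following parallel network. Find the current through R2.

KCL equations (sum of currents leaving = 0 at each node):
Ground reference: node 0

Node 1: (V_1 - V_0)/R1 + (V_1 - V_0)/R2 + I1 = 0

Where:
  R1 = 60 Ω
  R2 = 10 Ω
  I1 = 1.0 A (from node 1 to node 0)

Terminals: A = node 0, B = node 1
All resistors sit directly between nodes 0 and 1, so they are in parallel and share one voltage V; the full source current 1 A splits among them.
1/R_par = 1/60 + 1/10 = 0.1167 S  =>  R_par = 8.571 Ω
V = I × R_par = 1 × 8.571 = 8.571 V
I_R2 = V/R2 = 8.571/10 = 0.8571 A

Final answer: 0.8571 A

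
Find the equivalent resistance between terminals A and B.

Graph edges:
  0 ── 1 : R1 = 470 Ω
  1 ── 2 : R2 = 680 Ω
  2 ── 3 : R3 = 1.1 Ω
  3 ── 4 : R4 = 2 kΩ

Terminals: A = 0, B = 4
Reduce the network between node 0 (A) and node 4 (B) by series/parallel combination:
  Rs1 = R1 + R2 (series, joined only at node 1) = 470 + 680 = 1150 Ω
  Rs2 = R3 + Rs1 (series, joined only at node 2) = 1.1 + 1150 = 1151 Ω
  Rs3 = R4 + Rs2 (series, joined only at node 3) = 2000 + 1151 = 3151 Ω
R_eq = 3.151 kΩ

Final answer: 3.151 kΩ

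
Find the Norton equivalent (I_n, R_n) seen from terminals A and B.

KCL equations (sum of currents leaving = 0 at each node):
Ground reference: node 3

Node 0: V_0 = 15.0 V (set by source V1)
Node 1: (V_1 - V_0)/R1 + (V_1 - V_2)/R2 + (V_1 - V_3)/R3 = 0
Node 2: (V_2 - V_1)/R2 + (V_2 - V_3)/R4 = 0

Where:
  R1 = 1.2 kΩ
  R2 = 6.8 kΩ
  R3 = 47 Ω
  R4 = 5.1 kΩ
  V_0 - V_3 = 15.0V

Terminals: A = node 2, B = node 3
Find the Thévenin equivalent first; then I_n = V_th/R_th and R_n = R_th.
Step 1 — V_th is the open-circuit voltage V_A - V_B (nothing connected across the terminals).
Nodal analysis, taking node 3 as the 0 V reference.
Source V1 fixes V_0 = 15 V.
KCL at each unknown node (sum of currents leaving = 0; resistances in Ω):
  Node 1: (V_1 - 15)/1200 + (V_1 - V_2)/6800 + (V_1 - 0)/47 = 0
  Node 2: (V_2 - V_1)/6800 + (V_2 - 0)/5100 = 0
Collecting terms (coefficients in siemens):
  0.02226·V_1 - 0.0001471·V_2 = 0.0125
  0.0003431·V_2 - 0.0001471·V_1 = 0
Determinant D = (0.02226)(0.0003431) - (-0.0001471)(-0.0001471) = 0.000007616
V_1 = [(0.0125)(0.0003431) - (-0.0001471)(0)]/D = 0.5632 V
V_2 = [(0.02226)(0) - (0.0125)(-0.0001471)]/D = 0.2414 V
V_th = V_2 - V_3 = 0.2414 - 0 = 0.2414 V
Step 2 — R_th: zero the source — replace V1 by a short circuit (node 3 merges into node 0) — and find the resistance seen between A (node 2) and B (node 0).
Reduce the network between node 2 (A) and node 0 (B) by series/parallel combination:
  Rp1 = R1 ‖ R3 (parallel, both between nodes 0 and 1) = 1/(1/1200 + 1/47) = 45.23 Ω
  Rs1 = R2 + Rp1 (series, joined only at node 1) = 6800 + 45.23 = 6845 Ω
  Rp2 = R4 ‖ Rs1 (parallel, both between nodes 0 and 2) = 1/(1/5100 + 1/6845) = 2923 Ω
R_th = 2.923 kΩ
I_n = V_th/R_th = 0.2414/2923 = 0.00008259 A, and R_n = R_th = 2.923 kΩ

Final answer: I_n = 8.259e-05 A, R_n = 2.923 kΩ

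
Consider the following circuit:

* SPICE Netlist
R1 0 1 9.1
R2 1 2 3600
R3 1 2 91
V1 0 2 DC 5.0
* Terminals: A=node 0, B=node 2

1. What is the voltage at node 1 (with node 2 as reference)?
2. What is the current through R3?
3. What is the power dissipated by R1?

Nodal analysis, taking node 2 as the 0 V reference.
Source V1 fixes V_0 = 5 V.
KCL at each unknown node (sum of currents leaving = 0; resistances in Ω):
  Node 1: (V_1 - 5)/9.1 + (V_1 - 0)/3600 + (V_1 - 0)/91 = 0
Collecting terms: 0.1212 × V_1 = 0.5495  =>  V_1 = 4.535 V
Part 1:
  Read off the nodal solution: V_1 = 4.535 V
Part 2:
  I_R3 = (V_1 - V_2)/R3 = (4.535 - 0)/91 = 0.04984 A
  Magnitude: I_R3 = 0.04984 A
Part 3:
  I_R1 = (V_0 - V_1)/R1 = (5 - 4.535)/9.1 = 0.0511 A
  P_R1 = I_R1² × R1 = (0.0511)² × 9.1 = 0.02376 W

Final answers:
1. V_1 = 4.535 V
2. I_R3 = 0.04984 A
3. P_R1 = 0.02376 W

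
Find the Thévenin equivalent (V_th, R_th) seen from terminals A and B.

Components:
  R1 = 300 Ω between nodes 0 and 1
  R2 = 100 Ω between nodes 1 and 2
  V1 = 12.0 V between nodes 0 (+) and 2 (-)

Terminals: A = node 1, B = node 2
Step 1 — V_th is the open-circuit voltage V_A - V_B (nothing connected across the terminals).
Nodal analysis, taking node 2 as the 0 V reference.
Source V1 fixes V_0 = 12 V.
KCL at each unknown node (sum of currents leaving = 0; resistances in Ω):
  Node 1: (V_1 - 12)/300 + (V_1 - 0)/100 = 0
Collecting terms: 0.01333 × V_1 = 0.04  =>  V_1 = 3 V
V_th = V_1 - V_2 = 3 - 0 = 3 V
Step 2 — R_th: zero the source — replace V1 by a short circuit (node 2 merges into node 0) — and find the resistance seen between A (node 1) and B (node 0).
Reduce the network between node 1 (A) and node 0 (B) by series/parallel combination:
  Rp1 = R1 ‖ R2 (parallel, both between nodes 0 and 1) = 1/(1/300 + 1/100) = 75 Ω
R_th = 75 Ω

Final answer: V_th = 3 V, R_th = 75 Ω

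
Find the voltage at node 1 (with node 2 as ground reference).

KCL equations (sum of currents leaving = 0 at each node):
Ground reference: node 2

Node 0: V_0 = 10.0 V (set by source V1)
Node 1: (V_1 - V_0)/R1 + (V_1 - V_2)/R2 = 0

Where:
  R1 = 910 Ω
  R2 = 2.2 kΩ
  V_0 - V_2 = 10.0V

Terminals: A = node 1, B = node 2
Nodal analysis, taking node 2 as the 0 V reference.
Source V1 fixes V_0 = 10 V.
KCL at each unknown node (sum of currents leaving = 0; resistances in Ω):
  Node 1: (V_1 - 10)/910 + (V_1 - 0)/2200 = 0
Collecting terms: 0.001553 × V_1 = 0.01099  =>  V_1 = 7.074 V
The requested potential is V_1 = 7.074 V.

Final answer: V_1 = 7.074 V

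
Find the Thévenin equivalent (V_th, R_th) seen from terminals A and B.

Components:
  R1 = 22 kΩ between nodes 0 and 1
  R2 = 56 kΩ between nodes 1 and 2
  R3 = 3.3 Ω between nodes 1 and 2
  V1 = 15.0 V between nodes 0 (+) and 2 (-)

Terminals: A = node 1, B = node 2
Step 1 — V_th is the open-circuit voltage V_A - V_B (nothing connected across the terminals).
Nodal analysis, taking node 2 as the 0 V reference.
Source V1 fixes V_0 = 15 V.
KCL at each unknown node (sum of currents leaving = 0; resistances in Ω):
  Node 1: (V_1 - 15)/22000 + (V_1 - 0)/56000 + (V_1 - 0)/3.3 = 0
Collecting terms: 0.3031 × V_1 = 0.0006818  =>  V_1 = 0.00225 V
V_th = V_1 - V_2 = 0.00225 - 0 = 0.00225 V
Step 2 — R_th: zero the source — replace V1 by a short circuit (node 2 merges into node 0) — and find the resistance seen between A (node 1) and B (node 0).
Reduce the network between node 1 (A) and node 0 (B) by series/parallel combination:
  Rp1 = R1 ‖ R2 ‖ R3 (parallel, all between nodes 0 and 1) = 1/(1/22000 + 1/56000 + 1/3.3) = 3.299 Ω
R_th = 3.299 Ω

Final answer: V_th = 0.00225 V, R_th = 3.299 Ω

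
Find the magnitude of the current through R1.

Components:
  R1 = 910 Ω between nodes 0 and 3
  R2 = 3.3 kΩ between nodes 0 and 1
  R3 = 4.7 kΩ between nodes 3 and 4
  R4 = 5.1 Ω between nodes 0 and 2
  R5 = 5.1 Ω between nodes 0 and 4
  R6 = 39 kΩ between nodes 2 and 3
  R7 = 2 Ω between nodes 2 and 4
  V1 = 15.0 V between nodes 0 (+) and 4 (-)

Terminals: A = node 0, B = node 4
Nodal analysis, taking node 4 as the 0 V reference.
Source V1 fixes V_0 = 15 V.
KCL at each unknown node (sum of currents leaving = 0; resistances in Ω):
  Node 1: (V_1 - 15)/3300 = 0
  Node 2: (V_2 - 15)/5.1 + (V_2 - V_3)/39000 + (V_2 - 0)/2 = 0
  Node 3: (V_3 - 15)/910 + (V_3 - 0)/4700 + (V_3 - V_2)/39000 = 0
Collecting terms (coefficients in siemens):
  0.000303·V_1 = 0.004545
  0.6961·V_2 - 0.00002564·V_3 = 2.941
  0.001337·V_3 - 0.00002564·V_2 = 0.01648
Solving these 3 simultaneous equations (Gaussian elimination) gives:
  V_1 = 15 V, V_2 = 4.226 V, V_3 = 12.41 V
I_R1 = (V_0 - V_3)/R1 = (15 - 12.41)/910 = 0.00285 A
|I_R1| = 0.00285 A

Final answer: |I_R1| = 0.00285 A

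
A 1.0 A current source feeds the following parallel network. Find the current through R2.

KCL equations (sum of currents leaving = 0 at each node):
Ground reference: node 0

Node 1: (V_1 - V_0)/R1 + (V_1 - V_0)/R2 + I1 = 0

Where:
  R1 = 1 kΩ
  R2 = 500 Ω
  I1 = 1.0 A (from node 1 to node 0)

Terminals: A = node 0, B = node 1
All resistors sit directly between nodes 0 and 1, so they are in parallel and share one voltage V; the full source current 1 A splits among them.
1/R_par = 1/1000 + 1/500 = 0.003 S  =>  R_par = 333.3 Ω
V = I × R_par = 1 × 333.3 = 333.3 V
I_R2 = V/R2 = 333.3/500 = 0.6667 A

Final answer: 0.6667 A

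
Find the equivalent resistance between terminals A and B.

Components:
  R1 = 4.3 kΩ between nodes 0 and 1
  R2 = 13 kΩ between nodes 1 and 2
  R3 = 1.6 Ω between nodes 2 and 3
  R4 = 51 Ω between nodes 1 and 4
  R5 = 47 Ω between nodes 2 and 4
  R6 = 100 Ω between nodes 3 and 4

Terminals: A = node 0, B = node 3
The network is not a plain series/parallel combination. Inject a 1 A test current into terminal A (node 0) and return it from terminal B (node 3); then R_eq = V_A / (1 A).
Nodal analysis, taking node 3 as the 0 V reference.
Current source I_test pushes 1 A into node 0 and draws it out of node 3.
KCL at each unknown node (sum of currents leaving = 0; resistances in Ω):
  Node 0: (V_0 - V_1)/4300 - 1 = 0
  Node 1: (V_1 - V_0)/4300 + (V_1 - V_2)/13000 + (V_1 - V_4)/51 = 0
  Node 2: (V_2 - V_1)/13000 + (V_2 - 0)/1.6 + (V_2 - V_4)/47 = 0
  Node 4: (V_4 - V_1)/51 + (V_4 - V_2)/47 + (V_4 - 0)/100 = 0
Collecting terms (coefficients in siemens):
  0.0002326·V_0 - 0.0002326·V_1 = 1
  0.01992·V_1 - 0.0002326·V_0 - 0.00007692·V_2 - 0.01961·V_4 = 0
  0.6464·V_2 - 0.00007692·V_1 - 0.02128·V_4 = 0
  0.05088·V_4 - 0.01961·V_1 - 0.02128·V_2 = 0
Solving these 4 simultaneous equations (Gaussian elimination) gives:
  V_0 = 4383 V, V_1 = 83.18 V, V_2 = 1.08 V, V_4 = 32.51 V
R_eq = V_0 / 1 A = 4383 Ω = 4.383 kΩ

Final answer: 4.383 kΩ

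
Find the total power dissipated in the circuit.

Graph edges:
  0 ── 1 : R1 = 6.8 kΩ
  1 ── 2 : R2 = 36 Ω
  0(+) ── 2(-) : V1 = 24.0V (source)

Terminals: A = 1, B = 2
Nodal analysis, taking node 2 as the 0 V reference.
Source V1 fixes V_0 = 24 V.
KCL at each unknown node (sum of currents leaving = 0; resistances in Ω):
  Node 1: (V_1 - 24)/6800 + (V_1 - 0)/36 = 0
Collecting terms: 0.02792 × V_1 = 0.003529  =>  V_1 = 0.1264 V
Power in each resistor, P = (ΔV)²/R:
  P_R1 = (24 - 0.1264)²/6800 = 0.08382 W
  P_R2 = (0.1264 - 0)²/36 = 0.0004437 W
P_total = P_R1 + P_R2 = 0.08426 W

Final answer: 0.08426 W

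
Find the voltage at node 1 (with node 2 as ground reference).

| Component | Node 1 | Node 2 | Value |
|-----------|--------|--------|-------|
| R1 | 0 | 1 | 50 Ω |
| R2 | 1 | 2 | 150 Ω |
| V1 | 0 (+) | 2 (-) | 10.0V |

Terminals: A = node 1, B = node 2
Nodal analysis, taking node 2 as the 0 V reference.
Source V1 fixes V_0 = 10 V.
KCL at each unknown node (sum of currents leaving = 0; resistances in Ω):
  Node 1: (V_1 - 10)/50 + (V_1 - 0)/150 = 0
Collecting terms: 0.02667 × V_1 = 0.2  =>  V_1 = 7.5 V
The requested potential is V_1 = 7.5 V.

Final answer: V_1 = 7.5 V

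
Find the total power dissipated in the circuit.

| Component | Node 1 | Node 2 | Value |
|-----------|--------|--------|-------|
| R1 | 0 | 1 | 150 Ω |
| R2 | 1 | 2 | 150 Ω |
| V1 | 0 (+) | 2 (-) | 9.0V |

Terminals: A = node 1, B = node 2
Nodal analysis, taking node 2 as the 0 V reference.
Source V1 fixes V_0 = 9 V.
KCL at each unknown node (sum of currents leaving = 0; resistances in Ω):
  Node 1: (V_1 - 9)/150 + (V_1 - 0)/150 = 0
Collecting terms: 0.01333 × V_1 = 0.06  =>  V_1 = 4.5 V
Power in each resistor, P = (ΔV)²/R:
  P_R1 = (9 - 4.5)²/150 = 0.135 W
  P_R2 = (4.5 - 0)²/150 = 0.135 W
P_total = P_R1 + P_R2 = 0.27 W

Final answer: 0.27 W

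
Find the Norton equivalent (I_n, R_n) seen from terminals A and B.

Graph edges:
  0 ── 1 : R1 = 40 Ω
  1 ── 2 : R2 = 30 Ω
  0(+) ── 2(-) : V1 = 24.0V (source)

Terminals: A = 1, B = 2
Find the Thévenin equivalent first; then I_n = V_th/R_th and R_n = R_th.
Step 1 — V_th is the open-circuit voltage V_A - V_B (nothing connected across the terminals).
Nodal analysis, taking node 2 as the 0 V reference.
Source V1 fixes V_0 = 24 V.
KCL at each unknown node (sum of currents leaving = 0; resistances in Ω):
  Node 1: (V_1 - 24)/40 + (V_1 - 0)/30 = 0
Collecting terms: 0.05833 × V_1 = 0.6  =>  V_1 = 10.29 V
V_th = V_1 - V_2 = 10.29 - 0 = 10.29 V
Step 2 — R_th: zero the source — replace V1 by a short circuit (node 2 merges into node 0) — and find the resistance seen between A (node 1) and B (node 0).
Reduce the network between node 1 (A) and node 0 (B) by series/parallel combination:
  Rp1 = R1 ‖ R2 (parallel, both between nodes 0 and 1) = 1/(1/40 + 1/30) = 17.14 Ω
R_th = 17.14 Ω
I_n = V_th/R_th = 10.29/17.14 = 0.6 A, and R_n = R_th = 17.14 Ω

Final answer: I_n = 0.6 A, R_n = 17.14 Ω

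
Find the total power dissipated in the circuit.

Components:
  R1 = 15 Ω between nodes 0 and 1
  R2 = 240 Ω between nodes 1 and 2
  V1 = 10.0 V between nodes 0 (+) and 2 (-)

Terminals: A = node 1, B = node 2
Nodal analysis, taking node 2 as the 0 V reference.
Source V1 fixes V_0 = 10 V.
KCL at each unknown node (sum of currents leaving = 0; resistances in Ω):
  Node 1: (V_1 - 10)/15 + (V_1 - 0)/240 = 0
Collecting terms: 0.07083 × V_1 = 0.6667  =>  V_1 = 9.412 V
Power in each resistor, P = (ΔV)²/R:
  P_R1 = (10 - 9.412)²/15 = 0.02307 W
  P_R2 = (9.412 - 0)²/240 = 0.3691 W
P_total = P_R1 + P_R2 = 0.3922 W

Final answer: 0.3922 W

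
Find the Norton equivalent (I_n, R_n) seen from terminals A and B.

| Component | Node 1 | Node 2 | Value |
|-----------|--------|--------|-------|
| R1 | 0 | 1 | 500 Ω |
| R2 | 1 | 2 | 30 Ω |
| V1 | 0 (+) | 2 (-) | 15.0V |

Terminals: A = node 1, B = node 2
Find the Thévenin equivalent first; then I_n = V_th/R_th and R_n = R_th.
Step 1 — V_th is the open-circuit voltage V_A - V_B (nothing connected across the terminals).
Nodal analysis, taking node 2 as the 0 V reference.
Source V1 fixes V_0 = 15 V.
KCL at each unknown node (sum of currents leaving = 0; resistances in Ω):
  Node 1: (V_1 - 15)/500 + (V_1 - 0)/30 = 0
Collecting terms: 0.03533 × V_1 = 0.03  =>  V_1 = 0.8491 V
V_th = V_1 - V_2 = 0.8491 - 0 = 0.8491 V
Step 2 — R_th: zero the source — replace V1 by a short circuit (node 2 merges into node 0) — and find the resistance seen between A (node 1) and B (node 0).
Reduce the network between node 1 (A) and node 0 (B) by series/parallel combination:
  Rp1 = R1 ‖ R2 (parallel, both between nodes 0 and 1) = 1/(1/500 + 1/30) = 28.3 Ω
R_th = 28.3 Ω
I_n = V_th/R_th = 0.8491/28.3 = 0.03 A, and R_n = R_th = 28.3 Ω

Final answer: I_n = 0.03 A, R_n = 28.3 Ω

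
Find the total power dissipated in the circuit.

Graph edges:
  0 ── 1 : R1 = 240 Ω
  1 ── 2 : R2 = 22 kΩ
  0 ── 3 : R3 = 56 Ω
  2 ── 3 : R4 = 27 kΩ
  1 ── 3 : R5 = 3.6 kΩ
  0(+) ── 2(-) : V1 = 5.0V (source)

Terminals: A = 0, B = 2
Nodal analysis, taking node 2 as the 0 V reference.
Source V1 fixes V_0 = 5 V.
KCL at each unknown node (sum of currents leaving = 0; resistances in Ω):
  Node 1: (V_1 - 5)/240 + (V_1 - 0)/22000 + (V_1 - V_3)/3600 = 0
  Node 3: (V_3 - 5)/56 + (V_3 - 0)/27000 + (V_3 - V_1)/3600 = 0
Collecting terms (coefficients in siemens):
  0.00449·V_1 - 0.0002778·V_3 = 0.02083
  0.01817·V_3 - 0.0002778·V_1 = 0.08929
Determinant D = (0.00449)(0.01817) - (-0.0002778)(-0.0002778) = 0.00008151
V_1 = [(0.02083)(0.01817) - (-0.0002778)(0.08929)]/D = 4.949 V
V_3 = [(0.00449)(0.08929) - (0.02083)(-0.0002778)]/D = 4.989 V
Power in each resistor, P = (ΔV)²/R:
  P_R1 = (5 - 4.949)²/240 = 0.00001096 W
  P_R2 = (4.949 - 0)²/22000 = 0.001113 W
  P_R3 = (5 - 4.989)²/56 = 0.000002151 W
  P_R4 = (0 - 4.989)²/27000 = 0.0009219 W
  P_R5 = (4.949 - 4.989)²/3600 = 0.0000004516 W
P_total = P_R1 + P_R2 + P_R3 + P_R4 + P_R5 = 0.002049 W

Final answer: 0.002049 W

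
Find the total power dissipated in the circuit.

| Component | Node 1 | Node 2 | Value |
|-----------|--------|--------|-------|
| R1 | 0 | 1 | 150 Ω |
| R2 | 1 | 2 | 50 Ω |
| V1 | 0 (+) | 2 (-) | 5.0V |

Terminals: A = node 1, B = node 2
Nodal analysis, taking node 2 as the 0 V reference.
Source V1 fixes V_0 = 5 V.
KCL at each unknown node (sum of currents leaving = 0; resistances in Ω):
  Node 1: (V_1 - 5)/150 + (V_1 - 0)/50 = 0
Collecting terms: 0.02667 × V_1 = 0.03333  =>  V_1 = 1.25 V
Power in each resistor, P = (ΔV)²/R:
  P_R1 = (5 - 1.25)²/150 = 0.09375 W
  P_R2 = (1.25 - 0)²/50 = 0.03125 W
P_total = P_R1 + P_R2 = 0.125 W

Final answer: 0.125 W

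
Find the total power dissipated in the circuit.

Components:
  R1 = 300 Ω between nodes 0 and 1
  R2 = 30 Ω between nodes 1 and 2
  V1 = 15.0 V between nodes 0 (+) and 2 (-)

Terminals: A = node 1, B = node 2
Nodal analysis, taking node 2 as the 0 V reference.
Source V1 fixes V_0 = 15 V.
KCL at each unknown node (sum of currents leaving = 0; resistances in Ω):
  Node 1: (V_1 - 15)/300 + (V_1 - 0)/30 = 0
Collecting terms: 0.03667 × V_1 = 0.05  =>  V_1 = 1.364 V
Power in each resistor, P = (ΔV)²/R:
  P_R1 = (15 - 1.364)²/300 = 0.6198 W
  P_R2 = (1.364 - 0)²/30 = 0.06198 W
P_total = P_R1 + P_R2 = 0.6818 W

Final answer: 0.6818 W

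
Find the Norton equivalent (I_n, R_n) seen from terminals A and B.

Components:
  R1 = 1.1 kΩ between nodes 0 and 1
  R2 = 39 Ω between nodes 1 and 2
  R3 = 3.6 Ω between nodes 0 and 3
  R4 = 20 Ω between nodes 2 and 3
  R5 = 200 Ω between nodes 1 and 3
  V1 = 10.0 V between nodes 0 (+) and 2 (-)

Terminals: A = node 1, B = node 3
Find the Thévenin equivalent first; then I_n = V_th/R_th and R_n = R_th.
Step 1 — V_th is the open-circuit voltage V_A - V_B (nothing connected across the terminals).
Nodal analysis, taking node 2 as the 0 V reference.
Source V1 fixes V_0 = 10 V.
KCL at each unknown node (sum of currents leaving = 0; resistances in Ω):
  Node 1: (V_1 - 10)/1100 + (V_1 - 0)/39 + (V_1 - V_3)/200 = 0
  Node 3: (V_3 - 10)/3.6 + (V_3 - 0)/20 + (V_3 - V_1)/200 = 0
Collecting terms (coefficients in siemens):
  0.03155·V_1 - 0.005·V_3 = 0.009091
  0.3328·V_3 - 0.005·V_1 = 2.778
Determinant D = (0.03155)(0.3328) - (-0.005)(-0.005) = 0.01047
V_1 = [(0.009091)(0.3328) - (-0.005)(2.778)]/D = 1.615 V
V_3 = [(0.03155)(2.778) - (0.009091)(-0.005)]/D = 8.372 V
V_th = V_1 - V_3 = 1.615 - 8.372 = -6.757 V
Step 2 — R_th: zero the source — replace V1 by a short circuit (node 2 merges into node 0) — and find the resistance seen between A (node 1) and B (node 3).
Reduce the network between node 1 (A) and node 3 (B) by series/parallel combination:
  Rp1 = R1 ‖ R2 (parallel, both between nodes 0 and 1) = 1/(1/1100 + 1/39) = 37.66 Ω
  Rp2 = R3 ‖ R4 (parallel, both between nodes 0 and 3) = 1/(1/3.6 + 1/20) = 3.051 Ω
  Rs1 = Rp1 + Rp2 (series, joined only at node 0) = 37.66 + 3.051 = 40.72 Ω
  Rp3 = R5 ‖ Rs1 (parallel, both between nodes 1 and 3) = 1/(1/200 + 1/40.72) = 33.83 Ω
R_th = 33.83 Ω
I_n = V_th/R_th = -6.757/33.83 = -0.1997 A, and R_n = R_th = 33.83 Ω

Final answer: I_n = -0.1997 A, R_n = 33.83 Ω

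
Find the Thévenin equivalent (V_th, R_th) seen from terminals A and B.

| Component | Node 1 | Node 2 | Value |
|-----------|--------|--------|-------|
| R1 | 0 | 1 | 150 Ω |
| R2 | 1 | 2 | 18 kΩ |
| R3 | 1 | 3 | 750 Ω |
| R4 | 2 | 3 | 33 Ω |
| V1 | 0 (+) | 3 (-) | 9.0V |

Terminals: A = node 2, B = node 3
Step 1 — V_th is the open-circuit voltage V_A - V_B (nothing connected across the terminals).
Nodal analysis, taking node 3 as the 0 V reference.
Source V1 fixes V_0 = 9 V.
KCL at each unknown node (sum of currents leaving = 0; resistances in Ω):
  Node 1: (V_1 - 9)/150 + (V_1 - V_2)/18000 + (V_1 - 0)/750 = 0
  Node 2: (V_2 - V_1)/18000 + (V_2 - 0)/33 = 0
Collecting terms (coefficients in siemens):
  0.008056·V_1 - 0.00005556·V_2 = 0.06
  0.03036·V_2 - 0.00005556·V_1 = 0
Determinant D = (0.008056)(0.03036) - (-0.00005556)(-0.00005556) = 0.0002446
V_1 = [(0.06)(0.03036) - (-0.00005556)(0)]/D = 7.448 V
V_2 = [(0.008056)(0) - (0.06)(-0.00005556)]/D = 0.01363 V
V_th = V_2 - V_3 = 0.01363 - 0 = 0.01363 V
Step 2 — R_th: zero the source — replace V1 by a short circuit (node 3 merges into node 0) — and find the resistance seen between A (node 2) and B (node 0).
Reduce the network between node 2 (A) and node 0 (B) by series/parallel combination:
  Rp1 = R1 ‖ R3 (parallel, both between nodes 0 and 1) = 1/(1/150 + 1/750) = 125 Ω
  Rs1 = R2 + Rp1 (series, joined only at node 1) = 18000 + 125 = 18120 Ω
  Rp2 = R4 ‖ Rs1 (parallel, both between nodes 0 and 2) = 1/(1/33 + 1/18120) = 32.94 Ω
R_th = 32.94 Ω

Final answer: V_th = 0.01363 V, R_th = 32.94 Ω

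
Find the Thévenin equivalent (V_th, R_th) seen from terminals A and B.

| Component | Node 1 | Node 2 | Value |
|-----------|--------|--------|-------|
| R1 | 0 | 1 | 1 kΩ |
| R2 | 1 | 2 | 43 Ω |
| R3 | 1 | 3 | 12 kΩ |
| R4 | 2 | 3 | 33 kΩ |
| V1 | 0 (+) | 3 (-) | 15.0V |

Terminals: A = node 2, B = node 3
Step 1 — V_th is the open-circuit voltage V_A - V_B (nothing connected across the terminals).
Nodal analysis, taking node 3 as the 0 V reference.
Source V1 fixes V_0 = 15 V.
KCL at each unknown node (sum of currents leaving = 0; resistances in Ω):
  Node 1: (V_1 - 15)/1000 + (V_1 - V_2)/43 + (V_1 - 0)/12000 = 0
  Node 2: (V_2 - V_1)/43 + (V_2 - 0)/33000 = 0
Collecting terms (coefficients in siemens):
  0.02434·V_1 - 0.02326·V_2 = 0.015
  0.02329·V_2 - 0.02326·V_1 = 0
Determinant D = (0.02434)(0.02329) - (-0.02326)(-0.02326) = 0.00002593
V_1 = [(0.015)(0.02329) - (-0.02326)(0)]/D = 13.47 V
V_2 = [(0.02434)(0) - (0.015)(-0.02326)]/D = 13.45 V
V_th = V_2 - V_3 = 13.45 - 0 = 13.45 V
Step 2 — R_th: zero the source — replace V1 by a short circuit (node 3 merges into node 0) — and find the resistance seen between A (node 2) and B (node 0).
Reduce the network between node 2 (A) and node 0 (B) by series/parallel combination:
  Rp1 = R1 ‖ R3 (parallel, both between nodes 0 and 1) = 1/(1/1000 + 1/12000) = 923.1 Ω
  Rs1 = R2 + Rp1 (series, joined only at node 1) = 43 + 923.1 = 966.1 Ω
  Rp2 = R4 ‖ Rs1 (parallel, both between nodes 0 and 2) = 1/(1/33000 + 1/966.1) = 938.6 Ω
R_th = 938.6 Ω

Final answer: V_th = 13.45 V, R_th = 938.6 Ω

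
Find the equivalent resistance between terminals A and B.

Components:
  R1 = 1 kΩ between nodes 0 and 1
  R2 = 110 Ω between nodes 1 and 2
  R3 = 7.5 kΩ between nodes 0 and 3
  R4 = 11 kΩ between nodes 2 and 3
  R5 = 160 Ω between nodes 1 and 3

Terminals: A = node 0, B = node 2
The network is not a plain series/parallel combination. Inject a 1 A test current into terminal A (node 0) and return it from terminal B (node 2); then R_eq = V_A / (1 A).
Nodal analysis, taking node 2 as the 0 V reference.
Current source I_test pushes 1 A into node 0 and draws it out of node 2.
KCL at each unknown node (sum of currents leaving = 0; resistances in Ω):
  Node 0: (V_0 - V_1)/1000 + (V_0 - V_3)/7500 - 1 = 0
  Node 1: (V_1 - V_0)/1000 + (V_1 - 0)/110 + (V_1 - V_3)/160 = 0
  Node 3: (V_3 - V_0)/7500 + (V_3 - V_1)/160 + (V_3 - 0)/11000 = 0
Collecting terms (coefficients in siemens):
  0.001133·V_0 - 0.001·V_1 - 0.0001333·V_3 = 1
  0.01634·V_1 - 0.001·V_0 - 0.00625·V_3 = 0
  0.006474·V_3 - 0.0001333·V_0 - 0.00625·V_1 = 0
Solving these 3 simultaneous equations (Gaussian elimination) gives:
  V_0 = 993.1 V, V_1 = 108.7 V, V_3 = 125.4 V
R_eq = V_0 / 1 A = 993.1 Ω

Final answer: 993.1 Ω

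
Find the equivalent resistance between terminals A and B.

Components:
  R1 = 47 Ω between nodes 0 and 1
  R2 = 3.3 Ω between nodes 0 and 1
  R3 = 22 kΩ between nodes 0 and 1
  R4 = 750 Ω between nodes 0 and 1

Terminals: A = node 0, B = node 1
Reduce the network between node 0 (A) and node 1 (B) by series/parallel combination:
  Rp1 = R1 ‖ R2 ‖ R3 ‖ R4 (parallel, all between nodes 0 and 1) = 1/(1/47 + 1/3.3 + 1/22000 + 1/750) = 3.07 Ω
R_eq = 3.07 Ω

Final answer: 3.07 Ω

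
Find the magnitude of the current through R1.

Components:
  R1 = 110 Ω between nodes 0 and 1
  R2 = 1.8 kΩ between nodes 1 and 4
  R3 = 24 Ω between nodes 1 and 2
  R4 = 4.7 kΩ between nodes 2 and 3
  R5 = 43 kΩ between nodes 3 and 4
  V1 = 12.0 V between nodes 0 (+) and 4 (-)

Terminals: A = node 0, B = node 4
Nodal analysis, taking node 4 as the 0 V reference.
Source V1 fixes V_0 = 12 V.
KCL at each unknown node (sum of currents leaving = 0; resistances in Ω):
  Node 1: (V_1 - 12)/110 + (V_1 - 0)/1800 + (V_1 - V_2)/24 = 0
  Node 2: (V_2 - V_1)/24 + (V_2 - V_3)/4700 = 0
  Node 3: (V_3 - V_2)/4700 + (V_3 - 0)/43000 = 0
Collecting terms (coefficients in siemens):
  0.05131·V_1 - 0.04167·V_2 = 0.1091
  0.04188·V_2 - 0.04167·V_1 - 0.0002128·V_3 = 0
  0.000236·V_3 - 0.0002128·V_2 = 0
Solving these 3 simultaneous equations (Gaussian elimination) gives:
  V_1 = 11.28 V, V_2 = 11.28 V, V_3 = 10.17 V
I_R1 = (V_0 - V_1)/R1 = (12 - 11.28)/110 = 0.006506 A
|I_R1| = 0.006506 A

Final answer: |I_R1| = 0.006506 A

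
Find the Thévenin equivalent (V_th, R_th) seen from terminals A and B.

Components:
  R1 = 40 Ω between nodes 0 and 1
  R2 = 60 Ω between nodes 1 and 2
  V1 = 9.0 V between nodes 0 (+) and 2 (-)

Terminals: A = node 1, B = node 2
Step 1 — V_th is the open-circuit voltage V_A - V_B (nothing connected across the terminals).
Nodal analysis, taking node 2 as the 0 V reference.
Source V1 fixes V_0 = 9 V.
KCL at each unknown node (sum of currents leaving = 0; resistances in Ω):
  Node 1: (V_1 - 9)/40 + (V_1 - 0)/60 = 0
Collecting terms: 0.04167 × V_1 = 0.225  =>  V_1 = 5.4 V
V_th = V_1 - V_2 = 5.4 - 0 = 5.4 V
Step 2 — R_th: zero the source — replace V1 by a short circuit (node 2 merges into node 0) — and find the resistance seen between A (node 1) and B (node 0).
Reduce the network between node 1 (A) and node 0 (B) by series/parallel combination:
  Rp1 = R1 ‖ R2 (parallel, both between nodes 0 and 1) = 1/(1/40 + 1/60) = 24 Ω
R_th = 24 Ω

Final answer: V_th = 5.4 V, R_th = 24 Ω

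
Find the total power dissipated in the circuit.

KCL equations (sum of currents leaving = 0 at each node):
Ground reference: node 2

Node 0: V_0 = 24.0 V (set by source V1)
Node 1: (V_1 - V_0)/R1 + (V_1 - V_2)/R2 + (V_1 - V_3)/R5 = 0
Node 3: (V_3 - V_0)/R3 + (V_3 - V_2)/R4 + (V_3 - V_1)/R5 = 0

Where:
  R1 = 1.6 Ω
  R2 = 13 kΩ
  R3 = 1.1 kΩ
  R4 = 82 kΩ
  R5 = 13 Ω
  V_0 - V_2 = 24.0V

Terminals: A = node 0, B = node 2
Nodal analysis, taking node 2 as the 0 V reference.
Source V1 fixes V_0 = 24 V.
KCL at each unknown node (sum of currents leaving = 0; resistances in Ω):
  Node 1: (V_1 - 24)/1.6 + (V_1 - 0)/13000 + (V_1 - V_3)/13 = 0
  Node 3: (V_3 - 24)/1100 + (V_3 - 0)/82000 + (V_3 - V_1)/13 = 0
Collecting terms (coefficients in siemens):
  0.702·V_1 - 0.07692·V_3 = 15
  0.07784·V_3 - 0.07692·V_1 = 0.02182
Determinant D = (0.702)(0.07784) - (-0.07692)(-0.07692) = 0.04873
V_1 = [(15)(0.07784) - (-0.07692)(0.02182)]/D = 24 V
V_3 = [(0.702)(0.02182) - (15)(-0.07692)]/D = 23.99 V
Power in each resistor, P = (ΔV)²/R:
  P_R1 = (24 - 24)²/1.6 = 0.000007273 W
  P_R2 = (24 - 0)²/13000 = 0.0443 W
  P_R3 = (24 - 23.99)²/1100 = 0.00000004622 W
  P_R4 = (0 - 23.99)²/82000 = 0.00702 W
  P_R5 = (24 - 23.99)²/13 = 0.000001064 W
P_total = P_R1 + P_R2 + P_R3 + P_R4 + P_R5 = 0.05132 W

Final answer: 0.05132 W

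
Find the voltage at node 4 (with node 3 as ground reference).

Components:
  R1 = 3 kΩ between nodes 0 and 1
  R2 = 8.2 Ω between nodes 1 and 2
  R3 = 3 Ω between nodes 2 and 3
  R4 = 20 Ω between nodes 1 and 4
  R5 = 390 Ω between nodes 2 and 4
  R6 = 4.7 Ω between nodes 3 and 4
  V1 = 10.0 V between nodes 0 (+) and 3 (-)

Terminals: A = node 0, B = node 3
Nodal analysis, taking node 3 as the 0 V reference.
Source V1 fixes V_0 = 10 V.
KCL at each unknown node (sum of currents leaving = 0; resistances in Ω):
  Node 1: (V_1 - 10)/3000 + (V_1 - V_2)/8.2 + (V_1 - V_4)/20 = 0
  Node 2: (V_2 - V_1)/8.2 + (V_2 - 0)/3 + (V_2 - V_4)/390 = 0
  Node 4: (V_4 - V_1)/20 + (V_4 - V_2)/390 + (V_4 - 0)/4.7 = 0
Collecting terms (coefficients in siemens):
  0.1723·V_1 - 0.122·V_2 - 0.05·V_4 = 0.003333
  0.4578·V_2 - 0.122·V_1 - 0.002564·V_4 = 0
  0.2653·V_4 - 0.05·V_1 - 0.002564·V_2 = 0
Solving these 3 simultaneous equations (Gaussian elimination) gives:
  V_1 = 0.02562 V, V_2 = 0.006851 V, V_4 = 0.004894 V
The requested potential is V_4 = 0.004894 V.

Final answer: V_4 = 0.004894 V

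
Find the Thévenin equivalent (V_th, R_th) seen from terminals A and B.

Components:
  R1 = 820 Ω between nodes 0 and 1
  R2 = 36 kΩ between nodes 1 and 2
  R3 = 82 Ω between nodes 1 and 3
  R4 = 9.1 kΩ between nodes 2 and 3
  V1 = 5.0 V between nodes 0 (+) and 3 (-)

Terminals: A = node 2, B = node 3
Step 1 — V_th is the open-circuit voltage V_A - V_B (nothing connected across the terminals).
Nodal analysis, taking node 3 as the 0 V reference.
Source V1 fixes V_0 = 5 V.
KCL at each unknown node (sum of currents leaving = 0; resistances in Ω):
  Node 1: (V_1 - 5)/820 + (V_1 - V_2)/36000 + (V_1 - 0)/82 = 0
  Node 2: (V_2 - V_1)/36000 + (V_2 - 0)/9100 = 0
Collecting terms (coefficients in siemens):
  0.01344·V_1 - 0.00002778·V_2 = 0.006098
  0.0001377·V_2 - 0.00002778·V_1 = 0
Determinant D = (0.01344)(0.0001377) - (-0.00002778)(-0.00002778) = 0.00000185
V_1 = [(0.006098)(0.0001377) - (-0.00002778)(0)]/D = 0.4538 V
V_2 = [(0.01344)(0) - (0.006098)(-0.00002778)]/D = 0.09156 V
V_th = V_2 - V_3 = 0.09156 - 0 = 0.09156 V
Step 2 — R_th: zero the source — replace V1 by a short circuit (node 3 merges into node 0) — and find the resistance seen between A (node 2) and B (node 0).
Reduce the network between node 2 (A) and node 0 (B) by series/parallel combination:
  Rp1 = R1 ‖ R3 (parallel, both between nodes 0 and 1) = 1/(1/820 + 1/82) = 74.55 Ω
  Rs1 = R2 + Rp1 (series, joined only at node 1) = 36000 + 74.55 = 36070 Ω
  Rp2 = R4 ‖ Rs1 (parallel, both between nodes 0 and 2) = 1/(1/9100 + 1/36070) = 7267 Ω
R_th = 7.267 kΩ

Final answer: V_th = 0.09156 V, R_th = 7.267 kΩ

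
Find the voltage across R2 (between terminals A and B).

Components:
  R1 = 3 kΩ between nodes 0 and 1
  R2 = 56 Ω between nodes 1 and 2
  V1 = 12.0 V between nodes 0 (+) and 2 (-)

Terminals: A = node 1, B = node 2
R1 and R2 are in series across V1 (node 0 → node 1 → node 2), and the output A–B is taken across R2, so this is a voltage divider.
Series current: I = V1/(R1 + R2) = 12/(3000 + 56) = 12/3056 = 0.003927 A
V_R2 = I × R2 = V1 × R2/(R1 + R2) = 12 × 56/3056 = 0.2199 V

Final answer: 0.2199 V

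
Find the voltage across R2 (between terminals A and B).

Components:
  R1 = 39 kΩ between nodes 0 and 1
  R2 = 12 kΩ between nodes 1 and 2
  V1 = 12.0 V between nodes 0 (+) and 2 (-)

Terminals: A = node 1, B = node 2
R1 and R2 are in series across V1 (node 0 → node 1 → node 2), and the output A–B is taken across R2, so this is a voltage divider.
Series current: I = V1/(R1 + R2) = 12/(39000 + 12000) = 12/51000 = 0.0002353 A
V_R2 = I × R2 = V1 × R2/(R1 + R2) = 12 × 12000/51000 = 2.824 V

Final answer: 2.824 V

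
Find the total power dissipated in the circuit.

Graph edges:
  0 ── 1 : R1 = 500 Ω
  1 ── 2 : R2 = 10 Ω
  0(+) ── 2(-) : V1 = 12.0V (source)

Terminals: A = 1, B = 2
Nodal analysis, taking node 2 as the 0 V reference.
Source V1 fixes V_0 = 12 V.
KCL at each unknown node (sum of currents leaving = 0; resistances in Ω):
  Node 1: (V_1 - 12)/500 + (V_1 - 0)/10 = 0
Collecting terms: 0.102 × V_1 = 0.024  =>  V_1 = 0.2353 V
Power in each resistor, P = (ΔV)²/R:
  P_R1 = (12 - 0.2353)²/500 = 0.2768 W
  P_R2 = (0.2353 - 0)²/10 = 0.005536 W
P_total = P_R1 + P_R2 = 0.2824 W

Final answer: 0.2824 W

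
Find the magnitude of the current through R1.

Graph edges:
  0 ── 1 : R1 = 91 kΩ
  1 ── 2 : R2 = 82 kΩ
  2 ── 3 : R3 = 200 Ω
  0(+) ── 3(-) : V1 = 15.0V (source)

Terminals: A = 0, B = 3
Nodal analysis, taking node 3 as the 0 V reference.
Source V1 fixes V_0 = 15 V.
KCL at each unknown node (sum of currents leaving = 0; resistances in Ω):
  Node 1: (V_1 - 15)/91000 + (V_1 - V_2)/82000 = 0
  Node 2: (V_2 - V_1)/82000 + (V_2 - 0)/200 = 0
Collecting terms (coefficients in siemens):
  0.00002318·V_1 - 0.0000122·V_2 = 0.0001648
  0.005012·V_2 - 0.0000122·V_1 = 0
Determinant D = (0.00002318)(0.005012) - (-0.0000122)(-0.0000122) = 0.0000001161
V_1 = [(0.0001648)(0.005012) - (-0.0000122)(0)]/D = 7.119 V
V_2 = [(0.00002318)(0) - (0.0001648)(-0.0000122)]/D = 0.01732 V
I_R1 = (V_0 - V_1)/R1 = (15 - 7.119)/91000 = 0.00008661 A
|I_R1| = 0.00008661 A

Final answer: |I_R1| = 8.661e-05 A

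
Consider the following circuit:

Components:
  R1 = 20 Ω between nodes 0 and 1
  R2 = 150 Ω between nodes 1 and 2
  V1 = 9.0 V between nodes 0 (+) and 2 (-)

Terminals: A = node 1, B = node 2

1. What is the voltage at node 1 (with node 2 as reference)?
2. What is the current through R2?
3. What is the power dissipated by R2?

Nodal analysis, taking node 2 as the 0 V reference.
Source V1 fixes V_0 = 9 V.
KCL at each unknown node (sum of currents leaving = 0; resistances in Ω):
  Node 1: (V_1 - 9)/20 + (V_1 - 0)/150 = 0
Collecting terms: 0.05667 × V_1 = 0.45  =>  V_1 = 7.941 V
Part 1:
  Read off the nodal solution: V_1 = 7.941 V
Part 2:
  I_R2 = (V_1 - V_2)/R2 = (7.941 - 0)/150 = 0.05294 A
  Magnitude: I_R2 = 0.05294 A
Part 3:
  I_R2 = (V_1 - V_2)/R2 = (7.941 - 0)/150 = 0.05294 A
  P_R2 = I_R2² × R2 = (0.05294)² × 150 = 0.4204 W

Final answers:
1. V_1 = 7.941 V
2. I_R2 = 0.05294 A
3. P_R2 = 0.4204 W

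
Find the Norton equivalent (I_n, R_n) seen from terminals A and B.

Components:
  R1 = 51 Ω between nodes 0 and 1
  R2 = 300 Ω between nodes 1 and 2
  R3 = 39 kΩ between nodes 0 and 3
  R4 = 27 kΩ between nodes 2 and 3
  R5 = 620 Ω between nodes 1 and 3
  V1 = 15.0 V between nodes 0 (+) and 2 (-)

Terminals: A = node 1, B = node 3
Find the Thévenin equivalent first; then I_n = V_th/R_th and R_n = R_th.
Step 1 — V_th is the open-circuit voltage V_A - V_B (nothing connected across the terminals).
Nodal analysis, taking node 2 as the 0 V reference.
Source V1 fixes V_0 = 15 V.
KCL at each unknown node (sum of currents leaving = 0; resistances in Ω):
  Node 1: (V_1 - 15)/51 + (V_1 - 0)/300 + (V_1 - V_3)/620 = 0
  Node 3: (V_3 - 15)/39000 + (V_3 - 0)/27000 + (V_3 - V_1)/620 = 0
Collecting terms (coefficients in siemens):
  0.02455·V_1 - 0.001613·V_3 = 0.2941
  0.001676·V_3 - 0.001613·V_1 = 0.0003846
Determinant D = (0.02455)(0.001676) - (-0.001613)(-0.001613) = 0.00003854
V_1 = [(0.2941)(0.001676) - (-0.001613)(0.0003846)]/D = 12.8 V
V_3 = [(0.02455)(0.0003846) - (0.2941)(-0.001613)]/D = 12.55 V
V_th = V_1 - V_3 = 12.8 - 12.55 = 0.2494 V
Step 2 — R_th: zero the source — replace V1 by a short circuit (node 2 merges into node 0) — and find the resistance seen between A (node 1) and B (node 3).
Reduce the network between node 1 (A) and node 3 (B) by series/parallel combination:
  Rp1 = R1 ‖ R2 (parallel, both between nodes 0 and 1) = 1/(1/51 + 1/300) = 43.59 Ω
  Rp2 = R3 ‖ R4 (parallel, both between nodes 0 and 3) = 1/(1/39000 + 1/27000) = 15950 Ω
  Rs1 = Rp1 + Rp2 (series, joined only at node 0) = 43.59 + 15950 = 16000 Ω
  Rp3 = R5 ‖ Rs1 (parallel, both between nodes 1 and 3) = 1/(1/620 + 1/16000) = 596.9 Ω
R_th = 596.9 Ω
I_n = V_th/R_th = 0.2494/596.9 = 0.0004178 A, and R_n = R_th = 596.9 Ω

Final answer: I_n = 0.0004178 A, R_n = 596.9 Ω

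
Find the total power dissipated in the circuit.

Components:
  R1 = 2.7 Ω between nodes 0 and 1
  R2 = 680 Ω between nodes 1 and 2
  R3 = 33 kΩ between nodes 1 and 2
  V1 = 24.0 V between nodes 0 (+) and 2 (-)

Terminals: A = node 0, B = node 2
Nodal analysis, taking node 2 as the 0 V reference.
Source V1 fixes V_0 = 24 V.
KCL at each unknown node (sum of currents leaving = 0; resistances in Ω):
  Node 1: (V_1 - 24)/2.7 + (V_1 - 0)/680 + (V_1 - 0)/33000 = 0
Collecting terms: 0.3719 × V_1 = 8.889  =>  V_1 = 23.9 V
Power in each resistor, P = (ΔV)²/R:
  P_R1 = (24 - 23.9)²/2.7 = 0.003475 W
  P_R2 = (23.9 - 0)²/680 = 0.8402 W
  P_R3 = (23.9 - 0)²/33000 = 0.01731 W
P_total = P_R1 + P_R2 + P_R3 = 0.861 W

Final answer: 0.861 W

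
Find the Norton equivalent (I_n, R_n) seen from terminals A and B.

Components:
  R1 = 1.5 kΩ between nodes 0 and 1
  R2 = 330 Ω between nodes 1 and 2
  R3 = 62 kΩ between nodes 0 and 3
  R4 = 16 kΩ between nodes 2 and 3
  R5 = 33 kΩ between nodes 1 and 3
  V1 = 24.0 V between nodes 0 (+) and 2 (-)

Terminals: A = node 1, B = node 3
Find the Thévenin equivalent first; then I_n = V_th/R_th and R_n = R_th.
Step 1 — V_th is the open-circuit voltage V_A - V_B (nothing connected across the terminals).
Nodal analysis, taking node 2 as the 0 V reference.
Source V1 fixes V_0 = 24 V.
KCL at each unknown node (sum of currents leaving = 0; resistances in Ω):
  Node 1: (V_1 - 24)/1500 + (V_1 - 0)/330 + (V_1 - V_3)/33000 = 0
  Node 3: (V_3 - 24)/62000 + (V_3 - 0)/16000 + (V_3 - V_1)/33000 = 0
Collecting terms (coefficients in siemens):
  0.003727·V_1 - 0.0000303·V_3 = 0.016
  0.0001089·V_3 - 0.0000303·V_1 = 0.0003871
Determinant D = (0.003727)(0.0001089) - (-0.0000303)(-0.0000303) = 0.0000004051
V_1 = [(0.016)(0.0001089) - (-0.0000303)(0.0003871)]/D = 4.331 V
V_3 = [(0.003727)(0.0003871) - (0.016)(-0.0000303)]/D = 4.758 V
V_th = V_1 - V_3 = 4.331 - 4.758 = -0.4271 V
Step 2 — R_th: zero the source — replace V1 by a short circuit (node 2 merges into node 0) — and find the resistance seen between A (node 1) and B (node 3).
Reduce the network between node 1 (A) and node 3 (B) by series/parallel combination:
  Rp1 = R1 ‖ R2 (parallel, both between nodes 0 and 1) = 1/(1/1500 + 1/330) = 270.5 Ω
  Rp2 = R3 ‖ R4 (parallel, both between nodes 0 and 3) = 1/(1/62000 + 1/16000) = 12720 Ω
  Rs1 = Rp1 + Rp2 (series, joined only at node 0) = 270.5 + 12720 = 12990 Ω
  Rp3 = R5 ‖ Rs1 (parallel, both between nodes 1 and 3) = 1/(1/33000 + 1/12990) = 9320 Ω
R_th = 9.32 kΩ
I_n = V_th/R_th = -0.4271/9320 = -0.00004583 A, and R_n = R_th = 9.32 kΩ

Final answer: I_n = -4.583e-05 A, R_n = 9.32 kΩ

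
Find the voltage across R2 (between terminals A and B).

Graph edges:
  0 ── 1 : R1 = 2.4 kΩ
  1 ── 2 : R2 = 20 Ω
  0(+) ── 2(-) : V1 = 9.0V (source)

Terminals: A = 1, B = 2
R1 and R2 are in series across V1 (node 0 → node 1 → node 2), and the output A–B is taken across R2, so this is a voltage divider.
Series current: I = V1/(R1 + R2) = 9/(2400 + 20) = 9/2420 = 0.003719 A
V_R2 = I × R2 = V1 × R2/(R1 + R2) = 9 × 20/2420 = 0.07438 V

Final answer: 0.07438 V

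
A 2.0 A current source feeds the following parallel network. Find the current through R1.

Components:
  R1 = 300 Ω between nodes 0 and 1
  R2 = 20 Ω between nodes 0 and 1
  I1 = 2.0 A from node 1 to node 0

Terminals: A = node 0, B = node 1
All resistors sit directly between nodes 0 and 1, so they are in parallel and share one voltage V; the full source current 2 A splits among them.
1/R_par = 1/300 + 1/20 = 0.05333 S  =>  R_par = 18.75 Ω
V = I × R_par = 2 × 18.75 = 37.5 V
I_R1 = V/R1 = 37.5/300 = 0.125 A

Final answer: 0.125 A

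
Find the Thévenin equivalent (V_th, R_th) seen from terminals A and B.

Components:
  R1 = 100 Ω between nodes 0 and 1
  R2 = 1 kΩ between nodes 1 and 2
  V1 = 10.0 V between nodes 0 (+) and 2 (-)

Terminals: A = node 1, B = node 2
Step 1 — V_th is the open-circuit voltage V_A - V_B (nothing connected across the terminals).
Nodal analysis, taking node 2 as the 0 V reference.
Source V1 fixes V_0 = 10 V.
KCL at each unknown node (sum of currents leaving = 0; resistances in Ω):
  Node 1: (V_1 - 10)/100 + (V_1 - 0)/1000 = 0
Collecting terms: 0.011 × V_1 = 0.1  =>  V_1 = 9.091 V
V_th = V_1 - V_2 = 9.091 - 0 = 9.091 V
Step 2 — R_th: zero the source — replace V1 by a short circuit (node 2 merges into node 0) — and find the resistance seen between A (node 1) and B (node 0).
Reduce the network between node 1 (A) and node 0 (B) by series/parallel combination:
  Rp1 = R1 ‖ R2 (parallel, both between nodes 0 and 1) = 1/(1/100 + 1/1000) = 90.91 Ω
R_th = 90.91 Ω

Final answer: V_th = 9.091 V, R_th = 90.91 Ω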